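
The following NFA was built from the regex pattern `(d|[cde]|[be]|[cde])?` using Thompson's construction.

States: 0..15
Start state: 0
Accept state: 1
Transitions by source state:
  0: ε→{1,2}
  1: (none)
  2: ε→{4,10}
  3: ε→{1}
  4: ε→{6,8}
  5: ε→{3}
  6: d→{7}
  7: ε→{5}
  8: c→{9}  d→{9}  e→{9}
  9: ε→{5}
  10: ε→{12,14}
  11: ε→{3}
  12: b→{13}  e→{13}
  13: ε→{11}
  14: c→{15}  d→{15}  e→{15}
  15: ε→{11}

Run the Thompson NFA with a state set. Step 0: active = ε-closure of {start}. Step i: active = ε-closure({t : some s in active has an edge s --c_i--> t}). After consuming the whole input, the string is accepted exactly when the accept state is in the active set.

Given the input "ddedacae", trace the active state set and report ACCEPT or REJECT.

initial (ε-close {0}): {0,1,2,4,6,8,10,12,14}
'd' @ 1: {1,3,5,7,9,11,15}  (accept∈set)
'd' @ 2: {}  — state set empty
rest 'edacae' ignored (set empty)
after full input: {}  (accept=1 not in)

Answer: REJECT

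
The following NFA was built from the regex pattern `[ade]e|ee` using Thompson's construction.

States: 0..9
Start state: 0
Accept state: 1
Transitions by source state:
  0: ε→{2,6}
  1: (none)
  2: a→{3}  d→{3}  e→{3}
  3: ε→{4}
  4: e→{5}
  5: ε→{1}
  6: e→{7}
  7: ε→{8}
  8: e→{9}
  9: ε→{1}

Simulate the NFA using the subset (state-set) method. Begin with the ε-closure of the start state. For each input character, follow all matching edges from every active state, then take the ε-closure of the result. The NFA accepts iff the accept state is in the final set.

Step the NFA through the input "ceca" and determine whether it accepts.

Answer: REJECT

Derivation:
initial (ε-close {0}): {0,2,6}
'c' @ 1: {}  — no active states
rest 'eca' ignored (set empty)
after full input: {}  (accept=1 not in)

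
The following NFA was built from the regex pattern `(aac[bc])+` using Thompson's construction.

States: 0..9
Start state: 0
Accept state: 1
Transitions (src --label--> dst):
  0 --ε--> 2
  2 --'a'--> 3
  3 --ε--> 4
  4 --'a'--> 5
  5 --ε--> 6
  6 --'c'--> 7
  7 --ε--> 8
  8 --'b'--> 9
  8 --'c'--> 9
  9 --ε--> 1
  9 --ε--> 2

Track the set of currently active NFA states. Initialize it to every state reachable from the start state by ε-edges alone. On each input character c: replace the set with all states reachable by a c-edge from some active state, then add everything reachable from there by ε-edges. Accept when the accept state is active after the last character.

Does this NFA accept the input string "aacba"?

start: ε-closure({0}) = {0,2}
'a' @ 1: {3,4}
'a' @ 2: {5,6}
'c' @ 3: {7,8}
'b' @ 4: {1,2,9}  [accepting]
'a' @ 5: {3,4}
final: {3,4}; accept 1 not in set

Answer: REJECT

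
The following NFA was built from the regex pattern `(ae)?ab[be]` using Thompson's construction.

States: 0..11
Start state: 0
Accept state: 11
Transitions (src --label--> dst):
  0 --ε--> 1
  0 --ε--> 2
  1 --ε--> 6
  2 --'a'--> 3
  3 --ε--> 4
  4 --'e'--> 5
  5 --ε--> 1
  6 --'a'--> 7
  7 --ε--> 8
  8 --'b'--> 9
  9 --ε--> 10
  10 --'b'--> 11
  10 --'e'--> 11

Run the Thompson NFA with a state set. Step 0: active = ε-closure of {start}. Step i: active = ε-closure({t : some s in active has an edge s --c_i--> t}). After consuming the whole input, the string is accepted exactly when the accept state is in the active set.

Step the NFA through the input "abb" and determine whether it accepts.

Answer: ACCEPT

Derivation:
start: ε-closure({0}) = {0,1,2,6}
'a' @ 1: {3,4,7,8}
'b' @ 2: {9,10}
'b' @ 3: {11}  ✓accept
final: {11}; accept 11 in set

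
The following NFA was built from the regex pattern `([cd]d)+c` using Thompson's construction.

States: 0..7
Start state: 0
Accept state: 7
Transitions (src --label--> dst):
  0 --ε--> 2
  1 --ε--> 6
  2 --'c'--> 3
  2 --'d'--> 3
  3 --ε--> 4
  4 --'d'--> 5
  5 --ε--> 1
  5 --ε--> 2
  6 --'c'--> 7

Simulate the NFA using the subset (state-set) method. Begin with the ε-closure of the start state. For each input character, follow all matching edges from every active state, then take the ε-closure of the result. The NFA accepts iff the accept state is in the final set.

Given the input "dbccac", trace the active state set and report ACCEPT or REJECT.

Answer: REJECT

Trace:
S₀ = ε-closure({0}) = {0,2}
'd' @ 1: {3,4}
'b' @ 2: {}  — no active states
rest 'ccac' ignored (set empty)
end set {} — state 7 not in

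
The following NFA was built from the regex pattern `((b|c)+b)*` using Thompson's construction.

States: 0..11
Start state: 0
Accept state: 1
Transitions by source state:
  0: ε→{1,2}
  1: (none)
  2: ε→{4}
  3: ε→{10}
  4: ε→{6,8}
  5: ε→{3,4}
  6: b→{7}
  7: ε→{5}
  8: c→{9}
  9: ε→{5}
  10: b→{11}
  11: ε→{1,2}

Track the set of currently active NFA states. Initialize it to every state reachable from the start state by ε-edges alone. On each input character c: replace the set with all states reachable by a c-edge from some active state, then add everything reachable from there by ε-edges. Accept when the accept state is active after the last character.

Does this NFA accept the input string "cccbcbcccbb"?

Answer: ACCEPT

Steps:
initial (ε-close {0}): {0,1,2,4,6,8}
'c' @ 1: {3,4,5,6,8,9,10}
'c' @ 2: {3,4,5,6,8,9,10}
'c' @ 3: {3,4,5,6,8,9,10}
'b' @ 4: {1,2,3,4,5,6,7,8,10,11}  (accept∈set)
'c' @ 5: {3,4,5,6,8,9,10}
'b' @ 6: {1,2,3,4,5,6,7,8,10,11}  (accept∈set)
'c' @ 7: {3,4,5,6,8,9,10}
'c' @ 8: {3,4,5,6,8,9,10}
'c' @ 9: {3,4,5,6,8,9,10}
'b' @ 10: {1,2,3,4,5,6,7,8,10,11}  (accept∈set)
'b' @ 11: {1,2,3,4,5,6,7,8,10,11}  (accept∈set)
after full input: {1,2,3,4,5,6,7,8,10,11}  (accept=1 in)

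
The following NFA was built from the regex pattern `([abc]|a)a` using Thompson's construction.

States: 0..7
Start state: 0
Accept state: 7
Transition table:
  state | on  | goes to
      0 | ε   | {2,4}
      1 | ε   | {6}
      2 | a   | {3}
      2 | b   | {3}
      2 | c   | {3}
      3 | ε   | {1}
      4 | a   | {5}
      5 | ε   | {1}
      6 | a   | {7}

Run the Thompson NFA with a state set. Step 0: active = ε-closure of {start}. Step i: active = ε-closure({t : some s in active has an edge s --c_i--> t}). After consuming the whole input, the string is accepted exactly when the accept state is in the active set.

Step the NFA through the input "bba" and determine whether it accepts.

initial (ε-close {0}): {0,2,4}
'b' @ 1: {1,3,6}
'b' @ 2: {}  — state set empty
rest 'a' ignored (set empty)
after full input: {}  (accept=7 not in)

Answer: REJECT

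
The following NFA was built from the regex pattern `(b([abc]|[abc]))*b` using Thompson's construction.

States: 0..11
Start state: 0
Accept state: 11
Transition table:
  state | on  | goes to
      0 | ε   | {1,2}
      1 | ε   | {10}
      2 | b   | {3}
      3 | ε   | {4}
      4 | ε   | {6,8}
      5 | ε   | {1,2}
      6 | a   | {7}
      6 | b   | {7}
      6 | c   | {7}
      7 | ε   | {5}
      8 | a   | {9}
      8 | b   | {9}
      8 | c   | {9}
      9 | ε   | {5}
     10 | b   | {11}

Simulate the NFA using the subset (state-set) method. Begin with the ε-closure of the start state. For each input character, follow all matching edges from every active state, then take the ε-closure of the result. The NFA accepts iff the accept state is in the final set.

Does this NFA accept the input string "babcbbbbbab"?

Answer: ACCEPT

Derivation:
S₀ = ε-closure({0}) = {0,1,2,10}
'b' @ 1: {3,4,6,8,11}  [accepting]
'a' @ 2: {1,2,5,7,9,10}
'b' @ 3: {3,4,6,8,11}  [accepting]
'c' @ 4: {1,2,5,7,9,10}
'b' @ 5: {3,4,6,8,11}  [accepting]
'b' @ 6: {1,2,5,7,9,10}
'b' @ 7: {3,4,6,8,11}  [accepting]
'b' @ 8: {1,2,5,7,9,10}
'b' @ 9: {3,4,6,8,11}  [accepting]
'a' @ 10: {1,2,5,7,9,10}
'b' @ 11: {3,4,6,8,11}  [accepting]
final: {3,4,6,8,11}; accept 11 in set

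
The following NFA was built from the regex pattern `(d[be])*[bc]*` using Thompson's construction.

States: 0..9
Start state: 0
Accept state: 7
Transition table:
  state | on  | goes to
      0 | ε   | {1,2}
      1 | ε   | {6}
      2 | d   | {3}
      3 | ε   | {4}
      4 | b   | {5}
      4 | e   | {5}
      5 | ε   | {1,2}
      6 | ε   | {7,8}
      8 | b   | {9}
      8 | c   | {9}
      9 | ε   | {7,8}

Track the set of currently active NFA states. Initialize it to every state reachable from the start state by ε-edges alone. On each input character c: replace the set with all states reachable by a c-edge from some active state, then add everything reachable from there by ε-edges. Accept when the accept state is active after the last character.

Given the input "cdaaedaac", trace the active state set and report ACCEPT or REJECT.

initial (ε-close {0}): {0,1,2,6,7,8}
'c' @ 1: {7,8,9}  (accept∈set)
'd' @ 2: {}  — dead — no transitions
rest 'aaedaac' ignored (set empty)
end set {} — state 7 not in

Answer: REJECT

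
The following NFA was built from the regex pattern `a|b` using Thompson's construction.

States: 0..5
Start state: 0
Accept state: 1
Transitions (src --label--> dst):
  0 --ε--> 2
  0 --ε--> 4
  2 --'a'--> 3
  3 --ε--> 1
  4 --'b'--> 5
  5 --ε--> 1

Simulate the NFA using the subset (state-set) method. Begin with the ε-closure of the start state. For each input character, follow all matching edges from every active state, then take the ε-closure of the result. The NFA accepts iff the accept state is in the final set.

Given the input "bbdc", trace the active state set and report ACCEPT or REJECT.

S₀ = ε-closure({0}) = {0,2,4}
'b' @ 1: {1,5}  (accept∈set)
'b' @ 2: {}  — state set empty
rest 'dc' ignored (set empty)
end set {} — state 1 not in

Answer: REJECT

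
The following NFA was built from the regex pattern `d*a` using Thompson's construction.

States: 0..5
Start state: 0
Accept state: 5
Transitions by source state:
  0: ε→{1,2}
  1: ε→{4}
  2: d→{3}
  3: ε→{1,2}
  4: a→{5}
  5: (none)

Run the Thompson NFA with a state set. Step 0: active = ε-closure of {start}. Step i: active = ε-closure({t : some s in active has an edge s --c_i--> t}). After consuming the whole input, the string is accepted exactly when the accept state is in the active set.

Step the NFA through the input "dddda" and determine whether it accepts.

initial (ε-close {0}): {0,1,2,4}
'd' @ 1: {1,2,3,4}
'd' @ 2: {1,2,3,4}
'd' @ 3: {1,2,3,4}
'd' @ 4: {1,2,3,4}
'a' @ 5: {5}  ✓accept
after full input: {5}  (accept=5 in)

Answer: ACCEPT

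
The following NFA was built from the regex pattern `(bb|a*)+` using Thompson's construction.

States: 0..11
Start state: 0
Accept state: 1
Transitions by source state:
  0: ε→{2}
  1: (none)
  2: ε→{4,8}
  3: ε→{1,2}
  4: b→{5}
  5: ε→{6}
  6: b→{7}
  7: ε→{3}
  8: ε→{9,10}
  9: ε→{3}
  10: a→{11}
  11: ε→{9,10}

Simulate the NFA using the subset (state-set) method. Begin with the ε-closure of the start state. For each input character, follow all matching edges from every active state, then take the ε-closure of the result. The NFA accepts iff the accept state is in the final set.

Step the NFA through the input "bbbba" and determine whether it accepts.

S₀ = ε-closure({0}) = {0,1,2,3,4,8,9,10}
'b' @ 1: {5,6}
'b' @ 2: {1,2,3,4,7,8,9,10}  (accept∈set)
'b' @ 3: {5,6}
'b' @ 4: {1,2,3,4,7,8,9,10}  (accept∈set)
'a' @ 5: {1,2,3,4,8,9,10,11}  (accept∈set)
after full input: {1,2,3,4,8,9,10,11}  (accept=1 in)

Answer: ACCEPT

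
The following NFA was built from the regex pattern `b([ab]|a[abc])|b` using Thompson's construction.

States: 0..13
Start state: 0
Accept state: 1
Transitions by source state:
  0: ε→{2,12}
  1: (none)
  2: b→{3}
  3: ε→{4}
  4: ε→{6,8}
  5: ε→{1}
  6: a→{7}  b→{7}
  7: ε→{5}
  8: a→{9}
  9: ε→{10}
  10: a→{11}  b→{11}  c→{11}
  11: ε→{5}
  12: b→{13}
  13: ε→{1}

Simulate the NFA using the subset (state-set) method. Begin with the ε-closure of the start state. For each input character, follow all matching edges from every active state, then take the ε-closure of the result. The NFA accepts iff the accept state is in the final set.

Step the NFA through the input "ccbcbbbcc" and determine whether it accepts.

Answer: REJECT

Derivation:
start: ε-closure({0}) = {0,2,12}
'c' @ 1: {}  — state set empty
rest 'cbcbbbcc' ignored (set empty)
end set {} — state 1 not in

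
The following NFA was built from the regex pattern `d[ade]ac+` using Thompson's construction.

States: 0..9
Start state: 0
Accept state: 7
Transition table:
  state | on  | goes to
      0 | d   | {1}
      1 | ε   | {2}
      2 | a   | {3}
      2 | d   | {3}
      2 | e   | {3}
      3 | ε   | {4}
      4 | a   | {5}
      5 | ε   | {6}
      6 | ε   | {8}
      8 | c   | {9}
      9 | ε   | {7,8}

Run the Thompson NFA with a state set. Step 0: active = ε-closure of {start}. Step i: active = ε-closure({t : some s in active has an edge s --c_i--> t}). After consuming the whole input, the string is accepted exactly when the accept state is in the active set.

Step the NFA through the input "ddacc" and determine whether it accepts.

start: ε-closure({0}) = {0}
'd' @ 1: {1,2}
'd' @ 2: {3,4}
'a' @ 3: {5,6,8}
'c' @ 4: {7,8,9}  ✓accept
'c' @ 5: {7,8,9}  ✓accept
after full input: {7,8,9}  (accept=7 in)

Answer: ACCEPT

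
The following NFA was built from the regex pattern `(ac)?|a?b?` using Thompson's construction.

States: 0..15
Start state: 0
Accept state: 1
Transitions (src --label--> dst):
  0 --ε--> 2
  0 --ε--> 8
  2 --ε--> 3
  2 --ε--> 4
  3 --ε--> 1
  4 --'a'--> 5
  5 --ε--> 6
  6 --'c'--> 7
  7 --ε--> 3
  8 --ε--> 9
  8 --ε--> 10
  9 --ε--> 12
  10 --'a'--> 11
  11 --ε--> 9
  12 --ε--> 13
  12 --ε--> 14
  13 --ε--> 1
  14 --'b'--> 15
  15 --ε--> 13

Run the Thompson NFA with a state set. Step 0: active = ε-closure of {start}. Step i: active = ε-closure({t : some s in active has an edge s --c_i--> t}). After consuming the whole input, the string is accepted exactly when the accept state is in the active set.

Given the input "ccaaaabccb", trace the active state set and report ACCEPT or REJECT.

Answer: REJECT

Steps:
start: ε-closure({0}) = {0,1,2,3,4,8,9,10,12,13,14}
'c' @ 1: {}  — dead — no transitions
rest 'caaaabccb' ignored (set empty)
end set {} — state 1 not in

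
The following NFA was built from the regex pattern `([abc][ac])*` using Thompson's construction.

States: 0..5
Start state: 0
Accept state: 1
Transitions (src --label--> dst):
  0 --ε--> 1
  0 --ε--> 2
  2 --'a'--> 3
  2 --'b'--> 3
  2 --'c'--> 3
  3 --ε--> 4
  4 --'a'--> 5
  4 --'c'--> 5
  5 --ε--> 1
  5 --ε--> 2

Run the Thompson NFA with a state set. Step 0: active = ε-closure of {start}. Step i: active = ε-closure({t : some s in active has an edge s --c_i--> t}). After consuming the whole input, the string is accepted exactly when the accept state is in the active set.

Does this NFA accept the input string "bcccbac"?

start: ε-closure({0}) = {0,1,2}
'b' @ 1: {3,4}
'c' @ 2: {1,2,5}  (accept∈set)
'c' @ 3: {3,4}
'c' @ 4: {1,2,5}  (accept∈set)
'b' @ 5: {3,4}
'a' @ 6: {1,2,5}  (accept∈set)
'c' @ 7: {3,4}
after full input: {3,4}  (accept=1 not in)

Answer: REJECT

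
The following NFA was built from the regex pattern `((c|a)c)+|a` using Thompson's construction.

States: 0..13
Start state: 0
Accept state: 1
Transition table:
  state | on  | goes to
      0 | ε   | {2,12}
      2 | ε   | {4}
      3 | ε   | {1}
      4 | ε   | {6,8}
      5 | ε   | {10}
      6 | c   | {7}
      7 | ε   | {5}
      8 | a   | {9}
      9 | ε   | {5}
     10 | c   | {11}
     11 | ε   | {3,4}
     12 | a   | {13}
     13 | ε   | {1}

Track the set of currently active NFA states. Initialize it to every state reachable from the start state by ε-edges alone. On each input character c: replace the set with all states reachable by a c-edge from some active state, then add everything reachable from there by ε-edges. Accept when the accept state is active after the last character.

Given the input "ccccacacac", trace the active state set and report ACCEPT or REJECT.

Answer: ACCEPT

Trace:
start: ε-closure({0}) = {0,2,4,6,8,12}
'c' @ 1: {5,7,10}
'c' @ 2: {1,3,4,6,8,11}  [accepting]
'c' @ 3: {5,7,10}
'c' @ 4: {1,3,4,6,8,11}  [accepting]
'a' @ 5: {5,9,10}
'c' @ 6: {1,3,4,6,8,11}  [accepting]
'a' @ 7: {5,9,10}
'c' @ 8: {1,3,4,6,8,11}  [accepting]
'a' @ 9: {5,9,10}
'c' @ 10: {1,3,4,6,8,11}  [accepting]
final: {1,3,4,6,8,11}; accept 1 in set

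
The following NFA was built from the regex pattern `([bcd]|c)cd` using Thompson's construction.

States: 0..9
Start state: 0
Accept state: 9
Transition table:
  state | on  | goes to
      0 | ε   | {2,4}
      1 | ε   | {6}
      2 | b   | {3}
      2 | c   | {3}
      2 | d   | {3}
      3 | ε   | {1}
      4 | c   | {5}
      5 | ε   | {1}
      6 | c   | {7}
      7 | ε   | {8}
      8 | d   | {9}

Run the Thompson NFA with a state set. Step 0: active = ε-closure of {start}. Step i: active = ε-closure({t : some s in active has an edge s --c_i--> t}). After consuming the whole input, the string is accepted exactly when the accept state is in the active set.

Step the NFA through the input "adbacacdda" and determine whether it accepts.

S₀ = ε-closure({0}) = {0,2,4}
'a' @ 1: {}  — state set empty
rest 'dbacacdda' ignored (set empty)
final: {}; accept 9 not in set

Answer: REJECT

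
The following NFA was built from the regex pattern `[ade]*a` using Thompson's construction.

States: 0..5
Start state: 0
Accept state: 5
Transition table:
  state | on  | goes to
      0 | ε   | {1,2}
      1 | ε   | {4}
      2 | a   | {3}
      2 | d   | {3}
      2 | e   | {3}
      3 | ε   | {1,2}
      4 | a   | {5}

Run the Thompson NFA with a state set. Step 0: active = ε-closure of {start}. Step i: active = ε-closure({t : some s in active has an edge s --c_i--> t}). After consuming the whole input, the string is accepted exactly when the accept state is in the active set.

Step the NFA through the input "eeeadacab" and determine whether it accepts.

start: ε-closure({0}) = {0,1,2,4}
'e' @ 1: {1,2,3,4}
'e' @ 2: {1,2,3,4}
'e' @ 3: {1,2,3,4}
'a' @ 4: {1,2,3,4,5}  (accept∈set)
'd' @ 5: {1,2,3,4}
'a' @ 6: {1,2,3,4,5}  (accept∈set)
'c' @ 7: {}  — dead — no transitions
rest 'ab' ignored (set empty)
after full input: {}  (accept=5 not in)

Answer: REJECT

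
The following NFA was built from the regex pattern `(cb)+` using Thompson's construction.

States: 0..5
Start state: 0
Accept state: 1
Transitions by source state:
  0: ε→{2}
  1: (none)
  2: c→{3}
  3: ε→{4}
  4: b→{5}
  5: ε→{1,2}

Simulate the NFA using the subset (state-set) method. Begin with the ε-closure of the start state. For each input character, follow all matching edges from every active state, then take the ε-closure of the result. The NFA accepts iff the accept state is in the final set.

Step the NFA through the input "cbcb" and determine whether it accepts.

Answer: ACCEPT

Derivation:
initial (ε-close {0}): {0,2}
'c' @ 1: {3,4}
'b' @ 2: {1,2,5}  [accepting]
'c' @ 3: {3,4}
'b' @ 4: {1,2,5}  [accepting]
after full input: {1,2,5}  (accept=1 in)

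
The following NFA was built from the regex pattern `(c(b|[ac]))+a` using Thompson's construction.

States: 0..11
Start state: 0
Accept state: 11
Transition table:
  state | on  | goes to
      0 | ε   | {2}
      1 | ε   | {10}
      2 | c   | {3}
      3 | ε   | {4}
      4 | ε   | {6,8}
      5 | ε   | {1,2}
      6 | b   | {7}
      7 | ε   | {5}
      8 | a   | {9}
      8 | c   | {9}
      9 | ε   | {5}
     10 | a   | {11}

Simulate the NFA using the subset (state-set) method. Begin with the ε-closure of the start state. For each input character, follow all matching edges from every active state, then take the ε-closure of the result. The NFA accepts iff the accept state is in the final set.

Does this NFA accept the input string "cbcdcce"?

Answer: REJECT

Steps:
start: ε-closure({0}) = {0,2}
'c' @ 1: {3,4,6,8}
'b' @ 2: {1,2,5,7,10}
'c' @ 3: {3,4,6,8}
'd' @ 4: {}  — state set empty
rest 'cce' ignored (set empty)
end set {} — state 11 not in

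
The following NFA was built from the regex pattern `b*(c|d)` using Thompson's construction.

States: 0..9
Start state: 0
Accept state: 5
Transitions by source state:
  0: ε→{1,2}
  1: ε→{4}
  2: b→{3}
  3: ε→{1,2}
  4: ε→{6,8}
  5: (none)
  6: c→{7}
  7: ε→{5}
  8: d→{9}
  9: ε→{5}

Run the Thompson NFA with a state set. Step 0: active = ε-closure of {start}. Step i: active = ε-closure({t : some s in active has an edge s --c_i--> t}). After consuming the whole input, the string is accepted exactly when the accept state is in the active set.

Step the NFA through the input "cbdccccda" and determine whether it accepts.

Answer: REJECT

Steps:
S₀ = ε-closure({0}) = {0,1,2,4,6,8}
'c' @ 1: {5,7}  ✓accept
'b' @ 2: {}  — dead — no transitions
rest 'dccccda' ignored (set empty)
final: {}; accept 5 not in set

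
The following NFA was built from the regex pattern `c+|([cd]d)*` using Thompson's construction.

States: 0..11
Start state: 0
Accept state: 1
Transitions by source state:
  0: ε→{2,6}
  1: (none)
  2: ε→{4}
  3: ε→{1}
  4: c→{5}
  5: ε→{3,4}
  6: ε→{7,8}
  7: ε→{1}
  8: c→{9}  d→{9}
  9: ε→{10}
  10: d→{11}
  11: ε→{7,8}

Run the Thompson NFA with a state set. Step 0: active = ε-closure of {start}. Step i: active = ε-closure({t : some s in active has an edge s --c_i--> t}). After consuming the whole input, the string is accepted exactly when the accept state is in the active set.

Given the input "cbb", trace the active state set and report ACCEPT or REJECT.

initial (ε-close {0}): {0,1,2,4,6,7,8}
'c' @ 1: {1,3,4,5,9,10}  [accepting]
'b' @ 2: {}  — dead — no transitions
rest 'b' ignored (set empty)
final: {}; accept 1 not in set

Answer: REJECT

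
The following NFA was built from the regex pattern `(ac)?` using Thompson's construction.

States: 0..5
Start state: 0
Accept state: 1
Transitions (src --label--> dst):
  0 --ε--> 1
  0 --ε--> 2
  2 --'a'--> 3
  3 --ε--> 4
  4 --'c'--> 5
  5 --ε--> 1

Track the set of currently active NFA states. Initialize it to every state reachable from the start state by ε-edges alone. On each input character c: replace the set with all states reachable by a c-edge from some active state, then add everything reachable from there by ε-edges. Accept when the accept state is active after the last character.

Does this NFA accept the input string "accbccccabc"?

start: ε-closure({0}) = {0,1,2}
'a' @ 1: {3,4}
'c' @ 2: {1,5}  [accepting]
'c' @ 3: {}  — no active states
rest 'bccccabc' ignored (set empty)
final: {}; accept 1 not in set

Answer: REJECT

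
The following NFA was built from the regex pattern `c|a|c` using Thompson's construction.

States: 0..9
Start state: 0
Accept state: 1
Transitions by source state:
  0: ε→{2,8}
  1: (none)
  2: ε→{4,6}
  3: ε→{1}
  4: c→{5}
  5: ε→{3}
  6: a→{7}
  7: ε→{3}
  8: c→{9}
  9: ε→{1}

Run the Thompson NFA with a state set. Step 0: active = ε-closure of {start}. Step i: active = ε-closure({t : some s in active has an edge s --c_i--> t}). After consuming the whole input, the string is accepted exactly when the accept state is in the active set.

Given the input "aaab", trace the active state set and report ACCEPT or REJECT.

start: ε-closure({0}) = {0,2,4,6,8}
'a' @ 1: {1,3,7}  ✓accept
'a' @ 2: {}  — no active states
rest 'ab' ignored (set empty)
end set {} — state 1 not in

Answer: REJECT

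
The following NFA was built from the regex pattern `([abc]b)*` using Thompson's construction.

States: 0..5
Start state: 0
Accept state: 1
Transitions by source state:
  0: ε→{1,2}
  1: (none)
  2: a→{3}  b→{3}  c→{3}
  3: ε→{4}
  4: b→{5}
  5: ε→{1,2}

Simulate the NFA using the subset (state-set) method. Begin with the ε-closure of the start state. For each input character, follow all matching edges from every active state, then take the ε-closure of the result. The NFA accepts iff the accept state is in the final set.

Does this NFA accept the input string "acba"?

Answer: REJECT

Trace:
start: ε-closure({0}) = {0,1,2}
'a' @ 1: {3,4}
'c' @ 2: {}  — no active states
rest 'ba' ignored (set empty)
end set {} — state 1 not in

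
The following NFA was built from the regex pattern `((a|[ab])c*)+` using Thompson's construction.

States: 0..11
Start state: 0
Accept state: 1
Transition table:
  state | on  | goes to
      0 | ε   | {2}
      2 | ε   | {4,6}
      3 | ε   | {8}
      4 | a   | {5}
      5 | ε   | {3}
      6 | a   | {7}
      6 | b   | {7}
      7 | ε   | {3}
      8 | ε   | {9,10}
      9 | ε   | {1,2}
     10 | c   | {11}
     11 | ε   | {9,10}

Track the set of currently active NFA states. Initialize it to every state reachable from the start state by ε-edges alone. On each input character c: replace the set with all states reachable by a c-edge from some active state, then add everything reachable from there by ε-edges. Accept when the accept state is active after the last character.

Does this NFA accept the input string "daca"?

Answer: REJECT

Derivation:
S₀ = ε-closure({0}) = {0,2,4,6}
'd' @ 1: {}  — state set empty
rest 'aca' ignored (set empty)
end set {} — state 1 not in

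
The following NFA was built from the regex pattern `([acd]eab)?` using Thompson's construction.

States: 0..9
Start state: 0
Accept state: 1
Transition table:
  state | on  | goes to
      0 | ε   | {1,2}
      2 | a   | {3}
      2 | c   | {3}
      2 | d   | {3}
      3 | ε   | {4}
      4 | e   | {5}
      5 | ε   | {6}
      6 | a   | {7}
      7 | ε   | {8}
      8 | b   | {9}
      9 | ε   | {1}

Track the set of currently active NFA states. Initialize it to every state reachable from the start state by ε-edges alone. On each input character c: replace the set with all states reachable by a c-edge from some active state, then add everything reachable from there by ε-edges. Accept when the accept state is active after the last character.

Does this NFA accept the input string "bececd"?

Answer: REJECT

Steps:
S₀ = ε-closure({0}) = {0,1,2}
'b' @ 1: {}  — state set empty
rest 'ececd' ignored (set empty)
after full input: {}  (accept=1 not in)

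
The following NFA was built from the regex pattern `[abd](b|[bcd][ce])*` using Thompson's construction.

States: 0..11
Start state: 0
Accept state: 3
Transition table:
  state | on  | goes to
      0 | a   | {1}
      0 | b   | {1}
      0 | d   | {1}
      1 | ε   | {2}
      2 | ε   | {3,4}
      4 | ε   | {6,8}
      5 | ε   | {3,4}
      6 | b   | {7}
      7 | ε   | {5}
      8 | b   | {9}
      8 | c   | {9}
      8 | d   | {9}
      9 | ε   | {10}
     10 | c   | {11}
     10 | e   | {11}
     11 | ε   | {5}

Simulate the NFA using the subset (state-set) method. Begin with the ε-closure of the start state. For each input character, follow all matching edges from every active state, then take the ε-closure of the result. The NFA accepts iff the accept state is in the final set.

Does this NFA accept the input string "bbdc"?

Answer: ACCEPT

Steps:
initial (ε-close {0}): {0}
'b' @ 1: {1,2,3,4,6,8}  [accepting]
'b' @ 2: {3,4,5,6,7,8,9,10}  [accepting]
'd' @ 3: {9,10}
'c' @ 4: {3,4,5,6,8,11}  [accepting]
final: {3,4,5,6,8,11}; accept 3 in set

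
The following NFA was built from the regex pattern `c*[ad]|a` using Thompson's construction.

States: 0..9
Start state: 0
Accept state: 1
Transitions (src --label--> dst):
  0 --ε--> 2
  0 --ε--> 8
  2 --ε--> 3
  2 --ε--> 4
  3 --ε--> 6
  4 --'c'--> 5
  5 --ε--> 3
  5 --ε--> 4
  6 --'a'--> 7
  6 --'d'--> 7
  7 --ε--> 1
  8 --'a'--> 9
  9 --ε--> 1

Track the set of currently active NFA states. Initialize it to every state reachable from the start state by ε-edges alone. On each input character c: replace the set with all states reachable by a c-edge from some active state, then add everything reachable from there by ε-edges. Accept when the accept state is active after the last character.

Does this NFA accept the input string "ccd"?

Answer: ACCEPT

Derivation:
initial (ε-close {0}): {0,2,3,4,6,8}
'c' @ 1: {3,4,5,6}
'c' @ 2: {3,4,5,6}
'd' @ 3: {1,7}  [accepting]
after full input: {1,7}  (accept=1 in)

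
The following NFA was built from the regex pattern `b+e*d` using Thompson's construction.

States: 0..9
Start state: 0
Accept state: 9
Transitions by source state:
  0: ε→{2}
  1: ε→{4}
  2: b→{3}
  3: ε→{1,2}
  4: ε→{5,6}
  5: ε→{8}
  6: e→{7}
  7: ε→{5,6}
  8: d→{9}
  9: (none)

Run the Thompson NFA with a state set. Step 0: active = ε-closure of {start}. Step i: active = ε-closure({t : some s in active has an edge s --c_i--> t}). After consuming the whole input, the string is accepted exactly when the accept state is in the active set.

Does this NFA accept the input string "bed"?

initial (ε-close {0}): {0,2}
'b' @ 1: {1,2,3,4,5,6,8}
'e' @ 2: {5,6,7,8}
'd' @ 3: {9}  ✓accept
after full input: {9}  (accept=9 in)

Answer: ACCEPT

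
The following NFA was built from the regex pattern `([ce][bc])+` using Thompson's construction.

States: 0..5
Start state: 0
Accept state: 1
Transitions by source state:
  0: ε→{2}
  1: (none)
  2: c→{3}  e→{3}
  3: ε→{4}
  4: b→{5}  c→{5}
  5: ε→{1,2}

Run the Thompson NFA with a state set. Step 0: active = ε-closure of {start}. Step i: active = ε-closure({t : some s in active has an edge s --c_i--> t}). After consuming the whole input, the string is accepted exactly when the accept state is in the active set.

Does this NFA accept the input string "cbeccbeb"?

Answer: ACCEPT

Trace:
S₀ = ε-closure({0}) = {0,2}
'c' @ 1: {3,4}
'b' @ 2: {1,2,5}  [accepting]
'e' @ 3: {3,4}
'c' @ 4: {1,2,5}  [accepting]
'c' @ 5: {3,4}
'b' @ 6: {1,2,5}  [accepting]
'e' @ 7: {3,4}
'b' @ 8: {1,2,5}  [accepting]
after full input: {1,2,5}  (accept=1 in)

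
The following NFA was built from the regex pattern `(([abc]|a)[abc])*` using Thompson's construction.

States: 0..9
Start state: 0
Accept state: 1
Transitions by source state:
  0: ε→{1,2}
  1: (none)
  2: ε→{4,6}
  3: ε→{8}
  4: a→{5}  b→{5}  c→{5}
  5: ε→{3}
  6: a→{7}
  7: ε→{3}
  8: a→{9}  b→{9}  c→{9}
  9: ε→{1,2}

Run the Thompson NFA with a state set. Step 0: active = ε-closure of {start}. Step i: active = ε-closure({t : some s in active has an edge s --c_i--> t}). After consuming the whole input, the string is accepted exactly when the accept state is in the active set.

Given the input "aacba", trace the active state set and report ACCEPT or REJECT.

S₀ = ε-closure({0}) = {0,1,2,4,6}
'a' @ 1: {3,5,7,8}
'a' @ 2: {1,2,4,6,9}  ✓accept
'c' @ 3: {3,5,8}
'b' @ 4: {1,2,4,6,9}  ✓accept
'a' @ 5: {3,5,7,8}
final: {3,5,7,8}; accept 1 not in set

Answer: REJECT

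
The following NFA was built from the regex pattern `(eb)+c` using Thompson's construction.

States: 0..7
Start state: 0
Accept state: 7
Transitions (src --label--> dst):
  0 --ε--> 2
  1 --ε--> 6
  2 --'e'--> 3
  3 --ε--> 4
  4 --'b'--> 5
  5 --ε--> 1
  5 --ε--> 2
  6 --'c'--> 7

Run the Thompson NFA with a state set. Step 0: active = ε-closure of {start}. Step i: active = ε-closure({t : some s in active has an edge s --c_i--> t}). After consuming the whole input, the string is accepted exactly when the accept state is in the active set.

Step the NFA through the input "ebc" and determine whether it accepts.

Answer: ACCEPT

Steps:
S₀ = ε-closure({0}) = {0,2}
'e' @ 1: {3,4}
'b' @ 2: {1,2,5,6}
'c' @ 3: {7}  ✓accept
end set {7} — state 7 in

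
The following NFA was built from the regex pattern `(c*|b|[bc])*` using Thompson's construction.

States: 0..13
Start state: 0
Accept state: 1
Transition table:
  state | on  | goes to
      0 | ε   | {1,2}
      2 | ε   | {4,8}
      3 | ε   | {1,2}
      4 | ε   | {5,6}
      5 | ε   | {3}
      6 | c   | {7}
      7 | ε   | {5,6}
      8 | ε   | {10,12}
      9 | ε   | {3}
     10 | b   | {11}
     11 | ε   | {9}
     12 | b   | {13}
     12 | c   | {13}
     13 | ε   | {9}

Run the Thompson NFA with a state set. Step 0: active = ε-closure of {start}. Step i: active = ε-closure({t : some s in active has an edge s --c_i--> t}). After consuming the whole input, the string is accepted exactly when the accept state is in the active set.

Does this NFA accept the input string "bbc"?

Answer: ACCEPT

Steps:
S₀ = ε-closure({0}) = {0,1,2,3,4,5,6,8,10,12}
'b' @ 1: {1,2,3,4,5,6,8,9,10,11,12,13}  [accepting]
'b' @ 2: {1,2,3,4,5,6,8,9,10,11,12,13}  [accepting]
'c' @ 3: {1,2,3,4,5,6,7,8,9,10,12,13}  [accepting]
final: {1,2,3,4,5,6,7,8,9,10,12,13}; accept 1 in set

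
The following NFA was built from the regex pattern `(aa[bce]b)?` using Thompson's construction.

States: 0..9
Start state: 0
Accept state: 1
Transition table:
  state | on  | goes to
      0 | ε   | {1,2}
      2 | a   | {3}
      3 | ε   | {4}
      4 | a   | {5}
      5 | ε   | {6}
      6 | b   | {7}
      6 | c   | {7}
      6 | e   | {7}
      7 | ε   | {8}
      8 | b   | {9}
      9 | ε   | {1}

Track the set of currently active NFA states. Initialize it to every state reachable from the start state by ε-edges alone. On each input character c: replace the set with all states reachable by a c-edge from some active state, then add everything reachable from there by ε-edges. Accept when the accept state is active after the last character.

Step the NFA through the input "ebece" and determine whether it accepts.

S₀ = ε-closure({0}) = {0,1,2}
'e' @ 1: {}  — state set empty
rest 'bece' ignored (set empty)
final: {}; accept 1 not in set

Answer: REJECT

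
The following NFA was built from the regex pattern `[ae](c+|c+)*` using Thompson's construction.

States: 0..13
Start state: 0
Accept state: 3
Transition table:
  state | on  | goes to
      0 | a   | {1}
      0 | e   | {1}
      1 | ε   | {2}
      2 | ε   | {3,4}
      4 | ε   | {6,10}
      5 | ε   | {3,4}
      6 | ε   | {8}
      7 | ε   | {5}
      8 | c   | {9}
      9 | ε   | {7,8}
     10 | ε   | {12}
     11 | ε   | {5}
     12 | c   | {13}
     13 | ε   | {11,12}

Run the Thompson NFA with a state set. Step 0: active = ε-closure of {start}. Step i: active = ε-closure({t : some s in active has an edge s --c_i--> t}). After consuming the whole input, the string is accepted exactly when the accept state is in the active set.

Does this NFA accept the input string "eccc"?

S₀ = ε-closure({0}) = {0}
'e' @ 1: {1,2,3,4,6,8,10,12}  ✓accept
'c' @ 2: {3,4,5,6,7,8,9,10,11,12,13}  ✓accept
'c' @ 3: {3,4,5,6,7,8,9,10,11,12,13}  ✓accept
'c' @ 4: {3,4,5,6,7,8,9,10,11,12,13}  ✓accept
end set {3,4,5,6,7,8,9,10,11,12,13} — state 3 in

Answer: ACCEPT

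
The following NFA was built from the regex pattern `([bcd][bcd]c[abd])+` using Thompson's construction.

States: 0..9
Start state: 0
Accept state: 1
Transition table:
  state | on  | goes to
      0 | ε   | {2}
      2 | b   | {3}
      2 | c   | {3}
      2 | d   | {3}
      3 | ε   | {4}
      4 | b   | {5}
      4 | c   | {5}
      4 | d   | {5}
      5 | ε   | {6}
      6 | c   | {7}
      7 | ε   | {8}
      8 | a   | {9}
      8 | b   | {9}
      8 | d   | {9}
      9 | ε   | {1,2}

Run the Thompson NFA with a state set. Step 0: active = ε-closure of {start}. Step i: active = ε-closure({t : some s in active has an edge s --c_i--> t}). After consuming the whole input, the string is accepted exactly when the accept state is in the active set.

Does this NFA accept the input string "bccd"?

initial (ε-close {0}): {0,2}
'b' @ 1: {3,4}
'c' @ 2: {5,6}
'c' @ 3: {7,8}
'd' @ 4: {1,2,9}  ✓accept
after full input: {1,2,9}  (accept=1 in)

Answer: ACCEPT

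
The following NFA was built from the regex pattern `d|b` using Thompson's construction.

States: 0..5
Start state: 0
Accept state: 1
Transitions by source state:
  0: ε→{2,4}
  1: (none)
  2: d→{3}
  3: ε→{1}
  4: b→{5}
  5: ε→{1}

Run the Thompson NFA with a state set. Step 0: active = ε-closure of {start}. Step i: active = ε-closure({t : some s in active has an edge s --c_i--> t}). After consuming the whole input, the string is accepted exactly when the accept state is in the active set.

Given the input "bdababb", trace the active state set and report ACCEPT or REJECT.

S₀ = ε-closure({0}) = {0,2,4}
'b' @ 1: {1,5}  [accepting]
'd' @ 2: {}  — state set empty
rest 'ababb' ignored (set empty)
end set {} — state 1 not in

Answer: REJECT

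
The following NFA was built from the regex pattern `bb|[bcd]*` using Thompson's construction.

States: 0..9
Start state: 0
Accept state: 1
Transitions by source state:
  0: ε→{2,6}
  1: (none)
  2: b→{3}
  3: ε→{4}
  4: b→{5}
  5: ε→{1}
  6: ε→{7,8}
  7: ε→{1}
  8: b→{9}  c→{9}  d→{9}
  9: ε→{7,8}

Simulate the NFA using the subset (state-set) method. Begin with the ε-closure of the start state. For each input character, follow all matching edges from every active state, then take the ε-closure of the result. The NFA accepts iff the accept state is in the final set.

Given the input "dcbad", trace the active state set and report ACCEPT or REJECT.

start: ε-closure({0}) = {0,1,2,6,7,8}
'd' @ 1: {1,7,8,9}  ✓accept
'c' @ 2: {1,7,8,9}  ✓accept
'b' @ 3: {1,7,8,9}  ✓accept
'a' @ 4: {}  — no active states
rest 'd' ignored (set empty)
after full input: {}  (accept=1 not in)

Answer: REJECT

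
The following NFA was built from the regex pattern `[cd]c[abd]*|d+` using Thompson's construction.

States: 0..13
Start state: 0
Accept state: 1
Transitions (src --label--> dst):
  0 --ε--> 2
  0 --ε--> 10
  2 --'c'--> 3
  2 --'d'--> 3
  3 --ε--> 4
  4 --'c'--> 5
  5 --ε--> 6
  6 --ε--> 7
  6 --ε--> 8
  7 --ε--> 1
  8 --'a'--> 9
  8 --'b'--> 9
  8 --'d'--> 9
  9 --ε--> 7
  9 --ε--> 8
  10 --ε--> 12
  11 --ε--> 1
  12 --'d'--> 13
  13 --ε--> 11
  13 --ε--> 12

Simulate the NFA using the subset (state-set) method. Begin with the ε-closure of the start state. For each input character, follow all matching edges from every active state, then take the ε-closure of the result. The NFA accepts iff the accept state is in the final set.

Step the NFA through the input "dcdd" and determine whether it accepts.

initial (ε-close {0}): {0,2,10,12}
'd' @ 1: {1,3,4,11,12,13}  [accepting]
'c' @ 2: {1,5,6,7,8}  [accepting]
'd' @ 3: {1,7,8,9}  [accepting]
'd' @ 4: {1,7,8,9}  [accepting]
after full input: {1,7,8,9}  (accept=1 in)

Answer: ACCEPT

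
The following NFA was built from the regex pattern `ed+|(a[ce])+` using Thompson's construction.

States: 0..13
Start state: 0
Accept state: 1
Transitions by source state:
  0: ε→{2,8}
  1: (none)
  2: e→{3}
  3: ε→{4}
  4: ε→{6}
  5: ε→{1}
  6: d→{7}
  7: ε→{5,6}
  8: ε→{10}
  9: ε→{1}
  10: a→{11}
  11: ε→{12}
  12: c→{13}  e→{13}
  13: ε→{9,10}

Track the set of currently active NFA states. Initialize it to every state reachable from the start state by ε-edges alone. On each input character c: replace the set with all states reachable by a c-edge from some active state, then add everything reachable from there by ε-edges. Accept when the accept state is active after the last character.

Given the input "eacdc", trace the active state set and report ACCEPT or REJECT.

Answer: REJECT

Trace:
S₀ = ε-closure({0}) = {0,2,8,10}
'e' @ 1: {3,4,6}
'a' @ 2: {}  — state set empty
rest 'cdc' ignored (set empty)
after full input: {}  (accept=1 not in)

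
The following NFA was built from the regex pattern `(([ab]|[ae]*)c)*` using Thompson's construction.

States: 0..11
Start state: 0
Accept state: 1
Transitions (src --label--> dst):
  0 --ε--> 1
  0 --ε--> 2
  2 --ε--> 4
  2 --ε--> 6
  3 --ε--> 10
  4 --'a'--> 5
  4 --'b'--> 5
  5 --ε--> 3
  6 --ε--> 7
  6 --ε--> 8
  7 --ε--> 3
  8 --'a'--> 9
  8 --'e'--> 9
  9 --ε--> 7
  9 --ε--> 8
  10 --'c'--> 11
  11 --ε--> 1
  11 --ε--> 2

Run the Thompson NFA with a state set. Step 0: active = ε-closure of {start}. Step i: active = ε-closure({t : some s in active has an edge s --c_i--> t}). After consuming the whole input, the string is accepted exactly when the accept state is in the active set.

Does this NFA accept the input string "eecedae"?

S₀ = ε-closure({0}) = {0,1,2,3,4,6,7,8,10}
'e' @ 1: {3,7,8,9,10}
'e' @ 2: {3,7,8,9,10}
'c' @ 3: {1,2,3,4,6,7,8,10,11}  ✓accept
'e' @ 4: {3,7,8,9,10}
'd' @ 5: {}  — state set empty
rest 'ae' ignored (set empty)
after full input: {}  (accept=1 not in)

Answer: REJECT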